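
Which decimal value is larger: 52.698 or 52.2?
52.698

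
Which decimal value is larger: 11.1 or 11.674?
11.674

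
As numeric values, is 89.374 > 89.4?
False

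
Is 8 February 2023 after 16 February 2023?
No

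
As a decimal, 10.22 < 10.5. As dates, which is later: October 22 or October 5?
October 22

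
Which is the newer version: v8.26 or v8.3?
v8.26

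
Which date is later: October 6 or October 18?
October 18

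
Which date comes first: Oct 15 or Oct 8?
Oct 8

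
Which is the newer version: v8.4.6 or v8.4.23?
v8.4.23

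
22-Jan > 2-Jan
True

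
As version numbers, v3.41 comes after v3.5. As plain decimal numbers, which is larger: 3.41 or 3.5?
3.5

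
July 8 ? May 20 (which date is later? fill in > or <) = >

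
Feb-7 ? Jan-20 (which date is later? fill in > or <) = >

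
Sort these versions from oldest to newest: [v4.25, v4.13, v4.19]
[v4.13, v4.19, v4.25]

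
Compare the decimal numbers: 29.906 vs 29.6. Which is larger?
29.906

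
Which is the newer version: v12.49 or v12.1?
v12.49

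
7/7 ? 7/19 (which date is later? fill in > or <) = <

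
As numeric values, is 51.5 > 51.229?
True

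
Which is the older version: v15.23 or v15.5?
v15.5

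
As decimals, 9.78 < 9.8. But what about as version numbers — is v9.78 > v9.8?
True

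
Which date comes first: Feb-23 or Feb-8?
Feb-8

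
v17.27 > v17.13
True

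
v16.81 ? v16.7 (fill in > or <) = >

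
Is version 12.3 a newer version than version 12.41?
No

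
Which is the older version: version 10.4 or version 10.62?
version 10.4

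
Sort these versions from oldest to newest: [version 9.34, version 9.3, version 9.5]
[version 9.3, version 9.5, version 9.34]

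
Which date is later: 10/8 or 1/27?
10/8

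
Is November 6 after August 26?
Yes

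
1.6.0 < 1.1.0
False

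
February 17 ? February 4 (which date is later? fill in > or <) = >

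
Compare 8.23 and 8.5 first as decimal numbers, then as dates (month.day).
As decimals: 8.23 < 8.5. As dates: 8/23 is later than 8/5 (day 23 > day 5).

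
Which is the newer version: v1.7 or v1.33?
v1.33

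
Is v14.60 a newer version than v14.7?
Yes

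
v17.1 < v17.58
True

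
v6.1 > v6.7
False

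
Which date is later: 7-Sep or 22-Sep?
22-Sep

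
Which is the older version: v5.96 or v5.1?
v5.1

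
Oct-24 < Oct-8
False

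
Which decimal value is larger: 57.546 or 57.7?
57.7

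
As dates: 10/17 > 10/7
True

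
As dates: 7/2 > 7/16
False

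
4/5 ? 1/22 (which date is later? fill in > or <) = >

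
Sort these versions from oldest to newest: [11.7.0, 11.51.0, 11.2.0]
[11.2.0, 11.7.0, 11.51.0]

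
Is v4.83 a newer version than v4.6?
Yes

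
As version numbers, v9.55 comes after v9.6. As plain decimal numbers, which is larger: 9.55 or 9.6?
9.6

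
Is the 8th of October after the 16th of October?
No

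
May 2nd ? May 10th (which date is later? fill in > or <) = <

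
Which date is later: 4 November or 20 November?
20 November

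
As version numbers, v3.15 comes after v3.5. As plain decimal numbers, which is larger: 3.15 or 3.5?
3.5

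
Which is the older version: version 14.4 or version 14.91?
version 14.4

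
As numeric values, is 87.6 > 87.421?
True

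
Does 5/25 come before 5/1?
No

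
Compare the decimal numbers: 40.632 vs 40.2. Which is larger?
40.632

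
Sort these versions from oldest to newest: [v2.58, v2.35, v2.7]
[v2.7, v2.35, v2.58]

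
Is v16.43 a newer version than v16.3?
Yes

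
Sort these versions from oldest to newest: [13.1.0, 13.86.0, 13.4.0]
[13.1.0, 13.4.0, 13.86.0]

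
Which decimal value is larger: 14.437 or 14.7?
14.7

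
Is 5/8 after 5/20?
No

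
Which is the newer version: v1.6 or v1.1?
v1.6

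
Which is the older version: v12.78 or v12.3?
v12.3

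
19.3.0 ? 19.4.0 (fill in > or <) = <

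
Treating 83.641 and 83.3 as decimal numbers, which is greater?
83.641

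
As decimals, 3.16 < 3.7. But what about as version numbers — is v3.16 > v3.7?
True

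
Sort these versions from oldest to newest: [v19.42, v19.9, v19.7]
[v19.7, v19.9, v19.42]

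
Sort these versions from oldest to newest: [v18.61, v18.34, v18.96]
[v18.34, v18.61, v18.96]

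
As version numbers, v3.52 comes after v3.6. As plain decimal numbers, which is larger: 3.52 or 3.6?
3.6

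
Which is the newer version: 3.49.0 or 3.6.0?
3.49.0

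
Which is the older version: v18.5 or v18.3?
v18.3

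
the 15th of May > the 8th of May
True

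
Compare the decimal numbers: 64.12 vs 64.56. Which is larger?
64.56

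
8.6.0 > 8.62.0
False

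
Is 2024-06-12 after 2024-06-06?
Yes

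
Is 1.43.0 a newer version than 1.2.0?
Yes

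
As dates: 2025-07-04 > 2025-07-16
False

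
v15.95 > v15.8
True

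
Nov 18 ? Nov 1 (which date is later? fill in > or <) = >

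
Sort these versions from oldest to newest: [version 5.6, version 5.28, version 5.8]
[version 5.6, version 5.8, version 5.28]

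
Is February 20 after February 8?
Yes. Day 20 comes after day 8 in February — this is a date comparison, not a decimal one (the decimal 2.20 would be smaller than 2.8).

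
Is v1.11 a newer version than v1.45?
No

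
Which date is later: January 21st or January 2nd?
January 21st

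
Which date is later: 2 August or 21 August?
21 August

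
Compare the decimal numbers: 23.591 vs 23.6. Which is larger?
23.6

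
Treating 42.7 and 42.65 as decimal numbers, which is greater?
42.7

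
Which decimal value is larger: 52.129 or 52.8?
52.8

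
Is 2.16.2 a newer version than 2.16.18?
No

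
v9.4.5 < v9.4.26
True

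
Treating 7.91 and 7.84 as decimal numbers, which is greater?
7.91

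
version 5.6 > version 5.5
True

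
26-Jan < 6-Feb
True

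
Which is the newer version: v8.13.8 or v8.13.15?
v8.13.15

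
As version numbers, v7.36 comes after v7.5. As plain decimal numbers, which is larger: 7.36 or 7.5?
7.5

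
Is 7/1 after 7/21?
No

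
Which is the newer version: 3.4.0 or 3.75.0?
3.75.0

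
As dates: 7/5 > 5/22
True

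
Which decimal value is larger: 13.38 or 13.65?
13.65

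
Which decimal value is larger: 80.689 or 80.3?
80.689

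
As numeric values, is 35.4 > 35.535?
False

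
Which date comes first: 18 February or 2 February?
2 February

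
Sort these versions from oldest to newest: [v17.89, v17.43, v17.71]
[v17.43, v17.71, v17.89]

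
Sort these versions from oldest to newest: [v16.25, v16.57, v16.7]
[v16.7, v16.25, v16.57]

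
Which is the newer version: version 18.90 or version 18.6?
version 18.90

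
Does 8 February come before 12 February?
Yes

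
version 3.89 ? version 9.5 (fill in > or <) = <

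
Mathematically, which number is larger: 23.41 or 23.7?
23.7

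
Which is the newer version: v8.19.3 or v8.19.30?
v8.19.30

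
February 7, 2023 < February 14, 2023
True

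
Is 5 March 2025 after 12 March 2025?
No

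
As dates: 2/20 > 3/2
False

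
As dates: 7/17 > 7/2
True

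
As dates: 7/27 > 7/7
True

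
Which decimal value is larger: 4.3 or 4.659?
4.659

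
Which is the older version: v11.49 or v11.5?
v11.5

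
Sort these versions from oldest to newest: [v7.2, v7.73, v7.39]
[v7.2, v7.39, v7.73]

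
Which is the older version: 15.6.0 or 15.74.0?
15.6.0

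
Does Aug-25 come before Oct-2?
Yes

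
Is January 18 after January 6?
Yes. Day 18 comes after day 6 in January — this is a date comparison, not a decimal one (the decimal 1.18 would be smaller than 1.6).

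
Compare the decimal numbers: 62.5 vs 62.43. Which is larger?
62.5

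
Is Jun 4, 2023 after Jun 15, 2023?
No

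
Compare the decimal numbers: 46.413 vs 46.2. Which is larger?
46.413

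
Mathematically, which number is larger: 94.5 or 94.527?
94.527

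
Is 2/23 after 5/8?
No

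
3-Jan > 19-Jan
False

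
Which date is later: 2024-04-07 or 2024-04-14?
2024-04-14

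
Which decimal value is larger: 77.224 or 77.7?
77.7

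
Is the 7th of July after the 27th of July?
No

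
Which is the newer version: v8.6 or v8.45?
v8.45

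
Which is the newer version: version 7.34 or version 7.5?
version 7.34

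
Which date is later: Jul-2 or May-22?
Jul-2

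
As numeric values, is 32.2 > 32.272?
False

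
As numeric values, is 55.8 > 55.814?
False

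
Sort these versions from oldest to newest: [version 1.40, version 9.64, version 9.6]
[version 1.40, version 9.6, version 9.64]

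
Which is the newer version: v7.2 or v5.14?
v7.2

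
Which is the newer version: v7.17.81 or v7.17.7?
v7.17.81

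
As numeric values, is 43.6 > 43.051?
True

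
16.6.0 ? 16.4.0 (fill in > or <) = >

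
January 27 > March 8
False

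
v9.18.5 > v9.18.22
False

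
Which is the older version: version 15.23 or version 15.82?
version 15.23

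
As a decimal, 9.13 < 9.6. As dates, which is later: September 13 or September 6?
September 13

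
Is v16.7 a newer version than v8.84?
Yes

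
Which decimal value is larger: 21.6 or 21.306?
21.6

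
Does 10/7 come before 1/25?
No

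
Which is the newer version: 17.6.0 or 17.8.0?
17.8.0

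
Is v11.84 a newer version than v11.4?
Yes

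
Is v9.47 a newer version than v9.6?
Yes. Version numbers are compared segment by segment as integers, not as decimals: minor version 47 > 6, so v9.47 > v9.6 (even though the decimal 9.47 < 9.6).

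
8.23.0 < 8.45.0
True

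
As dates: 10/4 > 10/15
False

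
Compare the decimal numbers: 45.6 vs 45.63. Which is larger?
45.63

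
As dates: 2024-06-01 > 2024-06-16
False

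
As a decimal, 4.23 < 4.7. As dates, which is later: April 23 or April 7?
April 23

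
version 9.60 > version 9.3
True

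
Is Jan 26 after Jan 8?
Yes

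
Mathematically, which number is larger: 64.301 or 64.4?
64.4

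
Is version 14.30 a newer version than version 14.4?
Yes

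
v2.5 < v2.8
True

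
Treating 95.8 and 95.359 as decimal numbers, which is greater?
95.8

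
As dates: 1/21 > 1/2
True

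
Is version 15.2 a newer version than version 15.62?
No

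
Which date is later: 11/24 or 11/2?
11/24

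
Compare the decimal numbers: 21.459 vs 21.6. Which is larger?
21.6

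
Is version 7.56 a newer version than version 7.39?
Yes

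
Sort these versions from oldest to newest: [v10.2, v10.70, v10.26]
[v10.2, v10.26, v10.70]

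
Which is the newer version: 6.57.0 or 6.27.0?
6.57.0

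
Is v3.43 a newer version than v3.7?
Yes. Version numbers are compared segment by segment as integers, not as decimals: minor version 43 > 7, so v3.43 > v3.7 (even though the decimal 3.43 < 3.7).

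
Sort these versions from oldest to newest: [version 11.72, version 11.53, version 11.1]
[version 11.1, version 11.53, version 11.72]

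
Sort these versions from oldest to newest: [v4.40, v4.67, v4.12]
[v4.12, v4.40, v4.67]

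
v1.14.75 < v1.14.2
False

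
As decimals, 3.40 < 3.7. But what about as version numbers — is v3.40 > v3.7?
True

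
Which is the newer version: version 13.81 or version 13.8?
version 13.81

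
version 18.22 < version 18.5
False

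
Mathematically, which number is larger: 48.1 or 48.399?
48.399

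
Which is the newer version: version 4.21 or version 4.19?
version 4.21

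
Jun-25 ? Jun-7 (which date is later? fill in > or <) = >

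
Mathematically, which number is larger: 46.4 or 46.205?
46.4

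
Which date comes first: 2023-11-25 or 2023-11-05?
2023-11-05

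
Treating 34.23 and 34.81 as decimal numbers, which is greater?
34.81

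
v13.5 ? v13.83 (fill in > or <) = <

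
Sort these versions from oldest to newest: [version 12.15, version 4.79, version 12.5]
[version 4.79, version 12.5, version 12.15]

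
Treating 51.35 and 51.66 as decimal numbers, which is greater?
51.66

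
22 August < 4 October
True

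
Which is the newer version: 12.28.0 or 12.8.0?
12.28.0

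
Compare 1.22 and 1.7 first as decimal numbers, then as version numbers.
As decimals: 1.22 < 1.7. As versions: v1.22 > v1.7 (minor version 22 > 7).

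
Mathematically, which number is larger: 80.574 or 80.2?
80.574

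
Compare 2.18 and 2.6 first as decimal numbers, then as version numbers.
As decimals: 2.18 < 2.6. As versions: v2.18 > v2.6 (minor version 18 > 6).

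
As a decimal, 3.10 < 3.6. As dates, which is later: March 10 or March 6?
March 10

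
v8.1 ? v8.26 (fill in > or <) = <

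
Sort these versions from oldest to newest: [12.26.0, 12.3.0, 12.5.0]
[12.3.0, 12.5.0, 12.26.0]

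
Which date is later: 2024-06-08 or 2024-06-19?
2024-06-19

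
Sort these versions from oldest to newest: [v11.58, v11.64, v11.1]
[v11.1, v11.58, v11.64]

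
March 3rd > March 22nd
False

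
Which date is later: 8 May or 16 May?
16 May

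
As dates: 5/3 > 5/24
False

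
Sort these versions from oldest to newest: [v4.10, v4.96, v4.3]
[v4.3, v4.10, v4.96]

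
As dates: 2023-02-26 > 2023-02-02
True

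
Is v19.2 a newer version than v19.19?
No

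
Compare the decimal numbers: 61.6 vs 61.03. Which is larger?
61.6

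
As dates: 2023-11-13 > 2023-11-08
True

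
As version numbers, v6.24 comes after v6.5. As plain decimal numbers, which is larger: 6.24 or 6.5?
6.5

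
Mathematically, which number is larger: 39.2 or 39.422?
39.422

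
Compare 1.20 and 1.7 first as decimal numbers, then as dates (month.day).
As decimals: 1.20 < 1.7. As dates: 1/20 is later than 1/7 (day 20 > day 7).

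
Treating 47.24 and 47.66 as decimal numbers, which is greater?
47.66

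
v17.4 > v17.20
False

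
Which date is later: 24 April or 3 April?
24 April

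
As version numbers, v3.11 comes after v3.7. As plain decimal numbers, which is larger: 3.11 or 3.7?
3.7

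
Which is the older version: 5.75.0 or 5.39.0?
5.39.0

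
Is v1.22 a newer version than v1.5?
Yes. Version numbers are compared segment by segment as integers, not as decimals: minor version 22 > 5, so v1.22 > v1.5 (even though the decimal 1.22 < 1.5).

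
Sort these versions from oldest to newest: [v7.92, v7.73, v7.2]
[v7.2, v7.73, v7.92]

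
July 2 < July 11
True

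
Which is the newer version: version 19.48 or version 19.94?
version 19.94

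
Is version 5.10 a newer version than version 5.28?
No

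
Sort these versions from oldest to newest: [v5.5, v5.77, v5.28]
[v5.5, v5.28, v5.77]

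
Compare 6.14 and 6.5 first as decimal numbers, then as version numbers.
As decimals: 6.14 < 6.5. As versions: v6.14 > v6.5 (minor version 14 > 5).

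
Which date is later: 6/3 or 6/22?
6/22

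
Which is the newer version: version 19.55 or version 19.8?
version 19.55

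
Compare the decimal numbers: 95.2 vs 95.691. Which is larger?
95.691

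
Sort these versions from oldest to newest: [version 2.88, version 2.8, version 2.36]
[version 2.8, version 2.36, version 2.88]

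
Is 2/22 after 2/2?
Yes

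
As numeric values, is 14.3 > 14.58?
False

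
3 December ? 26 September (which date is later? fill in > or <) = >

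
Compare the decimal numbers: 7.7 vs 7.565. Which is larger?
7.7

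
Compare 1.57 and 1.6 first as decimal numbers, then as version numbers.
As decimals: 1.57 < 1.6. As versions: v1.57 > v1.6 (minor version 57 > 6).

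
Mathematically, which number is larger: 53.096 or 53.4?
53.4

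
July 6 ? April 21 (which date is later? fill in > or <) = >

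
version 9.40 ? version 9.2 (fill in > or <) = >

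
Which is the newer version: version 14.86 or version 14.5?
version 14.86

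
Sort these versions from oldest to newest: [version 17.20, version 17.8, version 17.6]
[version 17.6, version 17.8, version 17.20]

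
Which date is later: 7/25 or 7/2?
7/25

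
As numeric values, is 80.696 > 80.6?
True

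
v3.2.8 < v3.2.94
True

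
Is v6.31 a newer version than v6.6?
Yes. Version numbers are compared segment by segment as integers, not as decimals: minor version 31 > 6, so v6.31 > v6.6 (even though the decimal 6.31 < 6.6).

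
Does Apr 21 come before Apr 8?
No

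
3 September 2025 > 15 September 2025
False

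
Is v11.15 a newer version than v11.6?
Yes. Version numbers are compared segment by segment as integers, not as decimals: minor version 15 > 6, so v11.15 > v11.6 (even though the decimal 11.15 < 11.6).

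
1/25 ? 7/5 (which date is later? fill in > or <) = <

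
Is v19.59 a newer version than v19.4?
Yes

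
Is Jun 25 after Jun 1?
Yes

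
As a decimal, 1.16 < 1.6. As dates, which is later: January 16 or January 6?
January 16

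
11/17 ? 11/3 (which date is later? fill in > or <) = >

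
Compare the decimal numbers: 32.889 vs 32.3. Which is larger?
32.889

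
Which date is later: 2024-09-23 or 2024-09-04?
2024-09-23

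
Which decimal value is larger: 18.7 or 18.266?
18.7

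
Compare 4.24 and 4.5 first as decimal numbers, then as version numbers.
As decimals: 4.24 < 4.5. As versions: v4.24 > v4.5 (minor version 24 > 5).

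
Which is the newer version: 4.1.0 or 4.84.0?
4.84.0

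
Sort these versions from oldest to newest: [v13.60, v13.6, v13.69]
[v13.6, v13.60, v13.69]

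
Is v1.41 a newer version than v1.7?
Yes. Version numbers are compared segment by segment as integers, not as decimals: minor version 41 > 7, so v1.41 > v1.7 (even though the decimal 1.41 < 1.7).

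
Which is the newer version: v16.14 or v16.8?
v16.14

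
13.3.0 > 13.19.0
False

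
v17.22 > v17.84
False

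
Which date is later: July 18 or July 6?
July 18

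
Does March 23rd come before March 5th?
No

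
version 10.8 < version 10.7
False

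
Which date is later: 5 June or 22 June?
22 June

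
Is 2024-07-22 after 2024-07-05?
Yes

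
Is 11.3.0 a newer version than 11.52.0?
No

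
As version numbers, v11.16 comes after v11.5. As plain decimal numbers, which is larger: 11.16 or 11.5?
11.5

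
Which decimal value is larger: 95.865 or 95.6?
95.865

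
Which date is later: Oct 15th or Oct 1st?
Oct 15th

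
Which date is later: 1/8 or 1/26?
1/26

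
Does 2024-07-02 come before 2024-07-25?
Yes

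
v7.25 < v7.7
False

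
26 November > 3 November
True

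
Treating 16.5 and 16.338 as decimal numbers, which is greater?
16.5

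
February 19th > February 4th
True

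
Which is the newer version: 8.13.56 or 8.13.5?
8.13.56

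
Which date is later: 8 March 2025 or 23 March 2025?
23 March 2025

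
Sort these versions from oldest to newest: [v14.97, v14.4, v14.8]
[v14.4, v14.8, v14.97]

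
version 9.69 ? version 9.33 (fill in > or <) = >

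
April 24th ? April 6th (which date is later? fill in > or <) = >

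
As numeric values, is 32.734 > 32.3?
True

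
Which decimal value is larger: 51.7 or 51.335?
51.7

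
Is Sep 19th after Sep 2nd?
Yes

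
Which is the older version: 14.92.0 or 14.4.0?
14.4.0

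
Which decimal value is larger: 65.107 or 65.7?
65.7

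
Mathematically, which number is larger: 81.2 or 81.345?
81.345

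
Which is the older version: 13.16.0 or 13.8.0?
13.8.0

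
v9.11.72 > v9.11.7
True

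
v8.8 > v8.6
True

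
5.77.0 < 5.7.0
False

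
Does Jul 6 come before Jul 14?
Yes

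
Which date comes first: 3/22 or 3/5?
3/5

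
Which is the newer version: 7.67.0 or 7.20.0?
7.67.0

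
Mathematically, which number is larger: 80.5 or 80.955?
80.955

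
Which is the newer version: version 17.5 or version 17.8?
version 17.8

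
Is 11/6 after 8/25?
Yes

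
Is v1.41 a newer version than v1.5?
Yes. Version numbers are compared segment by segment as integers, not as decimals: minor version 41 > 5, so v1.41 > v1.5 (even though the decimal 1.41 < 1.5).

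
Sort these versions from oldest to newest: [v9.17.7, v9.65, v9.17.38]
[v9.17.7, v9.17.38, v9.65]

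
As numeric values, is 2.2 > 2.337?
False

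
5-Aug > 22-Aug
False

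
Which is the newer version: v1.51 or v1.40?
v1.51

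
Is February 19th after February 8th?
Yes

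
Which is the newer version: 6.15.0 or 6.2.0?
6.15.0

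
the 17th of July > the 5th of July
True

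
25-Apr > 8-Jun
False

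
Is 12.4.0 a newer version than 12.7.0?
No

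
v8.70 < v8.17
False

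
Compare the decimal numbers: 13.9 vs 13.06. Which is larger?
13.9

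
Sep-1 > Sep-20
False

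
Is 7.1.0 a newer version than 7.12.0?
No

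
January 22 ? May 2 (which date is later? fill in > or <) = <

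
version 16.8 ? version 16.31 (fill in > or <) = <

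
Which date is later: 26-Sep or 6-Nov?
6-Nov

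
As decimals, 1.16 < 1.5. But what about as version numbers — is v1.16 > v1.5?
True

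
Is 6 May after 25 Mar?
Yes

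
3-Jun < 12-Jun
True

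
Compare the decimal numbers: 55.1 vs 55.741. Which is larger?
55.741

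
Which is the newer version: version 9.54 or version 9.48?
version 9.54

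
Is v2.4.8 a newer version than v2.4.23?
No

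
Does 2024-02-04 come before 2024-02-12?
Yes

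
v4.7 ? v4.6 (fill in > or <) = >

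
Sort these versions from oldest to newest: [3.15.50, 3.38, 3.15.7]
[3.15.7, 3.15.50, 3.38]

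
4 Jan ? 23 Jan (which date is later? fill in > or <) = <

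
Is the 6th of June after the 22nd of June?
No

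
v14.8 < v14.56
True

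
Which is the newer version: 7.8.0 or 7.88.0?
7.88.0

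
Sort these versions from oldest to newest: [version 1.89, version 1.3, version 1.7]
[version 1.3, version 1.7, version 1.89]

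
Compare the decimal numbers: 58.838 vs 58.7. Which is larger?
58.838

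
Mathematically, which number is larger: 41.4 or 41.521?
41.521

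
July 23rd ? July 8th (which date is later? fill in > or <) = >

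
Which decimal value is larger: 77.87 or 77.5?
77.87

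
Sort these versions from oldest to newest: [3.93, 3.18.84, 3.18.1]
[3.18.1, 3.18.84, 3.93]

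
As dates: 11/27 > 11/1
True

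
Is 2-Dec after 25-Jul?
Yes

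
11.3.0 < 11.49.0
True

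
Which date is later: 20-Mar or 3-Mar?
20-Mar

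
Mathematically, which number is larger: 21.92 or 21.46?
21.92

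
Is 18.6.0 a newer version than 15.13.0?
Yes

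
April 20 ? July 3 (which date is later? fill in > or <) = <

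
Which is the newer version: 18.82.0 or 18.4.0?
18.82.0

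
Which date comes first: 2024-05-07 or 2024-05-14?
2024-05-07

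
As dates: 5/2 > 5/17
False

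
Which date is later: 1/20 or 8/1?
8/1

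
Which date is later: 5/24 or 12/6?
12/6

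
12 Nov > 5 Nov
True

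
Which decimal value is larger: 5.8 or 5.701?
5.8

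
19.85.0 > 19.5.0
True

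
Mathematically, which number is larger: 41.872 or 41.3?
41.872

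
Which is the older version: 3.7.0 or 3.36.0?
3.7.0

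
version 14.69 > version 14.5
True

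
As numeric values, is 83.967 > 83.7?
True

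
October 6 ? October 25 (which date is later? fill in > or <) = <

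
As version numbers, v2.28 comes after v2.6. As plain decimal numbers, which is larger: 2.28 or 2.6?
2.6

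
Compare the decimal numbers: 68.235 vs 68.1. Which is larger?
68.235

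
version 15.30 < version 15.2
False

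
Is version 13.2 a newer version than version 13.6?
No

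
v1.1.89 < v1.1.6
False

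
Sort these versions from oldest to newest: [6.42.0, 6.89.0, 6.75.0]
[6.42.0, 6.75.0, 6.89.0]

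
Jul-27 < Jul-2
False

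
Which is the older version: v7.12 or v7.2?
v7.2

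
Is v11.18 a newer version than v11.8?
Yes. Version numbers are compared segment by segment as integers, not as decimals: minor version 18 > 8, so v11.18 > v11.8 (even though the decimal 11.18 < 11.8).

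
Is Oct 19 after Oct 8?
Yes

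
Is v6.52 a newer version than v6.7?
Yes. Version numbers are compared segment by segment as integers, not as decimals: minor version 52 > 7, so v6.52 > v6.7 (even though the decimal 6.52 < 6.7).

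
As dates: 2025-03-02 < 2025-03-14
True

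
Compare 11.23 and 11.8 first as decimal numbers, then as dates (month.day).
As decimals: 11.23 < 11.8. As dates: 11/23 is later than 11/8 (day 23 > day 8).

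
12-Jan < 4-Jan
False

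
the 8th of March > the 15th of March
False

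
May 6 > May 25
False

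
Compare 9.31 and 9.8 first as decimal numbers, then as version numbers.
As decimals: 9.31 < 9.8. As versions: v9.31 > v9.8 (minor version 31 > 8).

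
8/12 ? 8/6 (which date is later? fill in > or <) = >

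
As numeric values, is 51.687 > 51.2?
True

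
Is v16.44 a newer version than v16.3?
Yes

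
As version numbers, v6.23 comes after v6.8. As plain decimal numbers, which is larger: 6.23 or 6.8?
6.8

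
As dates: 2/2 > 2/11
False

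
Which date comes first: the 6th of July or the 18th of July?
the 6th of July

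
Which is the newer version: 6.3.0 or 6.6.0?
6.6.0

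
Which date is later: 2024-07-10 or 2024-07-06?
2024-07-10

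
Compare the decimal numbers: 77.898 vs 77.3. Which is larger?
77.898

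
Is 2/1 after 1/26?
Yes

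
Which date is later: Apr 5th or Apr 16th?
Apr 16th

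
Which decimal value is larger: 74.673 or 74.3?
74.673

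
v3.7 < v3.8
True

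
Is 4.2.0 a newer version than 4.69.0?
No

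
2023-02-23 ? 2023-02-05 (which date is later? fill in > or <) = >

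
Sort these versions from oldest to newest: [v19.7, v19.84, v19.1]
[v19.1, v19.7, v19.84]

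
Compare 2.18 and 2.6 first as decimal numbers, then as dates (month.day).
As decimals: 2.18 < 2.6. As dates: 2/18 is later than 2/6 (day 18 > day 6).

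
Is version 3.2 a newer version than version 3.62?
No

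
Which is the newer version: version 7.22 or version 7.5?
version 7.22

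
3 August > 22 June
True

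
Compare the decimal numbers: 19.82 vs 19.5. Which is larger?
19.82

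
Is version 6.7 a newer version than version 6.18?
No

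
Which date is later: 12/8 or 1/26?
12/8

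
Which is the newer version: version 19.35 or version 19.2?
version 19.35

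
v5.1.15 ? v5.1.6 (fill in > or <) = >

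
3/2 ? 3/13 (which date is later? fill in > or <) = <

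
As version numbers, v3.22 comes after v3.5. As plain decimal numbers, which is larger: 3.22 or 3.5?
3.5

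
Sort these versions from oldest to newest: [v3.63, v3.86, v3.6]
[v3.6, v3.63, v3.86]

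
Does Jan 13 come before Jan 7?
No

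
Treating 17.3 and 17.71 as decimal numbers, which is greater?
17.71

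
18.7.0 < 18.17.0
True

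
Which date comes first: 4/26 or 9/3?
4/26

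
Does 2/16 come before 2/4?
No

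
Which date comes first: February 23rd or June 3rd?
February 23rd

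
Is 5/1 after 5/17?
No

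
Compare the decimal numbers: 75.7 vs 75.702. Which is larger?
75.702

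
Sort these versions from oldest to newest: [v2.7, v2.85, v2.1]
[v2.1, v2.7, v2.85]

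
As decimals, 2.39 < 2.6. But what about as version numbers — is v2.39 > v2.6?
True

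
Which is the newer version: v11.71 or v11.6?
v11.71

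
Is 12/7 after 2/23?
Yes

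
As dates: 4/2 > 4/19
False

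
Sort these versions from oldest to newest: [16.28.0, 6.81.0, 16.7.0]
[6.81.0, 16.7.0, 16.28.0]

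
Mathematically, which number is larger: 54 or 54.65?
54.65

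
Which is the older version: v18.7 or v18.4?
v18.4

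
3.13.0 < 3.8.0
False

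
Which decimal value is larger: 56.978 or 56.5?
56.978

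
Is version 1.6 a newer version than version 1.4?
Yes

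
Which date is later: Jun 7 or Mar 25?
Jun 7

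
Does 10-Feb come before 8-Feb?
No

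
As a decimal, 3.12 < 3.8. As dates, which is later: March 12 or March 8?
March 12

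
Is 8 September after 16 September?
No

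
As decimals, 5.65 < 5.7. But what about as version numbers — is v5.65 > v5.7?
True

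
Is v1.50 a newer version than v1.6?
Yes. Version numbers are compared segment by segment as integers, not as decimals: minor version 50 > 6, so v1.50 > v1.6 (even though the decimal 1.50 < 1.6).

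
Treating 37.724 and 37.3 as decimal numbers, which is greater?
37.724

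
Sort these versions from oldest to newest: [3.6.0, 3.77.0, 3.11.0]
[3.6.0, 3.11.0, 3.77.0]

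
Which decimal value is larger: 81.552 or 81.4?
81.552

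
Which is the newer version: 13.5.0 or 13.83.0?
13.83.0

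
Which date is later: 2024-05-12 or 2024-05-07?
2024-05-12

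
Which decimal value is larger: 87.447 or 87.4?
87.447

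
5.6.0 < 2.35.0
False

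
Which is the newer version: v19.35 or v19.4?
v19.35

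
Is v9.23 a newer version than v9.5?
Yes. Version numbers are compared segment by segment as integers, not as decimals: minor version 23 > 5, so v9.23 > v9.5 (even though the decimal 9.23 < 9.5).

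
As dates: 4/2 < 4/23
True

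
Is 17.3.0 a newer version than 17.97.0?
No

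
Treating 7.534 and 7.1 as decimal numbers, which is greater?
7.534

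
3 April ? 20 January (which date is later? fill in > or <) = >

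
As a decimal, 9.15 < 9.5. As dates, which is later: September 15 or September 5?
September 15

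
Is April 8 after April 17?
No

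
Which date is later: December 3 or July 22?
December 3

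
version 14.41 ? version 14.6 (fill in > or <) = >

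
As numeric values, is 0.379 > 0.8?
False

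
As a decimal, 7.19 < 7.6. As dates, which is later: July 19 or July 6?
July 19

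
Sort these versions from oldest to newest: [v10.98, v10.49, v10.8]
[v10.8, v10.49, v10.98]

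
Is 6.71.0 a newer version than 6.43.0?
Yes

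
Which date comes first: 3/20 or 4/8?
3/20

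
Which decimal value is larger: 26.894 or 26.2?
26.894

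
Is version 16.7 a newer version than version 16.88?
No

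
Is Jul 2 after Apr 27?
Yes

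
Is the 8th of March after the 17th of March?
No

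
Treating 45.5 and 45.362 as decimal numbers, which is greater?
45.5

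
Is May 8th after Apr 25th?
Yes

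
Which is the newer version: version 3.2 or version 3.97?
version 3.97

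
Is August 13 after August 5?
Yes. Day 13 comes after day 5 in August — this is a date comparison, not a decimal one (the decimal 8.13 would be smaller than 8.5).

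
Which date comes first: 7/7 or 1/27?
1/27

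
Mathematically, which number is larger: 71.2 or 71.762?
71.762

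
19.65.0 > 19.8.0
True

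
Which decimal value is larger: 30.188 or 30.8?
30.8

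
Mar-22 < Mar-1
False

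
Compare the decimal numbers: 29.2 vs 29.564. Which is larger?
29.564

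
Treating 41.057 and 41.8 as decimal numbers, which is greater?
41.8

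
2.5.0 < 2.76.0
True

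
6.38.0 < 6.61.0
True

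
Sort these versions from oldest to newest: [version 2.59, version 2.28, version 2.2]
[version 2.2, version 2.28, version 2.59]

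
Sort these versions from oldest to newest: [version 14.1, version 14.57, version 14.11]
[version 14.1, version 14.11, version 14.57]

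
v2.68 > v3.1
False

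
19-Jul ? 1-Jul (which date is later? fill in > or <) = >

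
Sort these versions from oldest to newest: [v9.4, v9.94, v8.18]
[v8.18, v9.4, v9.94]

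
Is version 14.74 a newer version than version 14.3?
Yes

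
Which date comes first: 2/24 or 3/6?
2/24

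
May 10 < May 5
False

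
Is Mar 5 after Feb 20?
Yes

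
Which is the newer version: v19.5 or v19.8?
v19.8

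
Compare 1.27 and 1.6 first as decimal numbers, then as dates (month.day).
As decimals: 1.27 < 1.6. As dates: 1/27 is later than 1/6 (day 27 > day 6).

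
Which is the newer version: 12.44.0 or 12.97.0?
12.97.0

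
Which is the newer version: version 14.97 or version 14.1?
version 14.97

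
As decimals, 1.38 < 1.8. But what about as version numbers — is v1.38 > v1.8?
True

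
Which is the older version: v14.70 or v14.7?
v14.7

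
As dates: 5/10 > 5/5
True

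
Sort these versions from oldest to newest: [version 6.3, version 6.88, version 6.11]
[version 6.3, version 6.11, version 6.88]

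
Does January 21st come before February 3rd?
Yes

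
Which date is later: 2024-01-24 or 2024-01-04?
2024-01-24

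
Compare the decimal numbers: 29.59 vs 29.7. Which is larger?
29.7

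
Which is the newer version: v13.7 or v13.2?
v13.7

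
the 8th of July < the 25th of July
True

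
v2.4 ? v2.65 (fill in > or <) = <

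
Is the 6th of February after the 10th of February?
No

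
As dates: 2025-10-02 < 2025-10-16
True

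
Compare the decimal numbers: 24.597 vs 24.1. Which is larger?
24.597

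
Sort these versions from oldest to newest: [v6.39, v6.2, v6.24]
[v6.2, v6.24, v6.39]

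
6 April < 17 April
True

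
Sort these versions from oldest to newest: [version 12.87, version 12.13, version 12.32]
[version 12.13, version 12.32, version 12.87]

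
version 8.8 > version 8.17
False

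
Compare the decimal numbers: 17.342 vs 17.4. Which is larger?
17.4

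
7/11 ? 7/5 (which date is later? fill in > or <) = >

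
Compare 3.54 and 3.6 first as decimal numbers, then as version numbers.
As decimals: 3.54 < 3.6. As versions: v3.54 > v3.6 (minor version 54 > 6).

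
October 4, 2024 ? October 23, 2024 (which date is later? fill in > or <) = <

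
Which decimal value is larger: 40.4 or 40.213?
40.4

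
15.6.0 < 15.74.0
True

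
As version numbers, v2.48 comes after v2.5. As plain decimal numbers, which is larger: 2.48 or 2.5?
2.5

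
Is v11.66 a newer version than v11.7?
Yes. Version numbers are compared segment by segment as integers, not as decimals: minor version 66 > 7, so v11.66 > v11.7 (even though the decimal 11.66 < 11.7).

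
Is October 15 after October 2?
Yes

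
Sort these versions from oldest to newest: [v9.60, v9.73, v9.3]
[v9.3, v9.60, v9.73]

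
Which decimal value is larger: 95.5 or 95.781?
95.781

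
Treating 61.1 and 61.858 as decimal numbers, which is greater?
61.858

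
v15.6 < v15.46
True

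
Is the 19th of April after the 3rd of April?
Yes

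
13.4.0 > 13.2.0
True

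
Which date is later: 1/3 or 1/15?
1/15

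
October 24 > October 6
True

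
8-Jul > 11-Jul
False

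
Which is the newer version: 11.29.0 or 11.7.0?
11.29.0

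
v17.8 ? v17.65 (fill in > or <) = <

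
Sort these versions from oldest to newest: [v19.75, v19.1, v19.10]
[v19.1, v19.10, v19.75]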